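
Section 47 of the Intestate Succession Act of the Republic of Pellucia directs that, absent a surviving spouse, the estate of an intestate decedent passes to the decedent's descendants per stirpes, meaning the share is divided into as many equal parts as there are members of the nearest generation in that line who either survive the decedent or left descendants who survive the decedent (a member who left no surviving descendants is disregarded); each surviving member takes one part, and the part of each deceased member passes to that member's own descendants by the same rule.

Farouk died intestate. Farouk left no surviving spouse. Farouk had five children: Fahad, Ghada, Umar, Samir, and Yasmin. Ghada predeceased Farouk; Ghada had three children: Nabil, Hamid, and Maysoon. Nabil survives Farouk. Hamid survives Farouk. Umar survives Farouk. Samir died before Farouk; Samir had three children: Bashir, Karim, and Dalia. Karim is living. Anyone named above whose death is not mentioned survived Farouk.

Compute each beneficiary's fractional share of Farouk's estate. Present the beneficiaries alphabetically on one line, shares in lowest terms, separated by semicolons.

Bashir 1/15; Dalia 1/15; Fahad 1/5; Hamid 1/15; Karim 1/15; Maysoon 1/15; Nabil 1/15; Umar 1/5; Yasmin 1/5

There is no surviving spouse, so the entire estate passes to Farouk's descendants per stirpes.
The estate is divided into 5 equal shares of 1/5 among Fahad, Ghada, Umar, Samir, Yasmin.
Fahad is living and takes 1/5.
Ghada predeceased; the 1/5 allotted to Ghada's branch passes to Ghada's issue by representation.
The 1/5 is divided into 3 equal shares of 1/15 among Nabil, Hamid, Maysoon.
Nabil is living and takes 1/15.
Hamid is living and takes 1/15.
Maysoon is living and takes 1/15.
Umar is living and takes 1/5.
Samir predeceased; the 1/5 allotted to Samir's branch passes to Samir's issue by representation.
The 1/5 is divided into 3 equal shares of 1/15 among Bashir, Karim, Dalia.
Bashir is living and takes 1/15.
Karim is living and takes 1/15.
Dalia is living and takes 1/15.
Yasmin is living and takes 1/5.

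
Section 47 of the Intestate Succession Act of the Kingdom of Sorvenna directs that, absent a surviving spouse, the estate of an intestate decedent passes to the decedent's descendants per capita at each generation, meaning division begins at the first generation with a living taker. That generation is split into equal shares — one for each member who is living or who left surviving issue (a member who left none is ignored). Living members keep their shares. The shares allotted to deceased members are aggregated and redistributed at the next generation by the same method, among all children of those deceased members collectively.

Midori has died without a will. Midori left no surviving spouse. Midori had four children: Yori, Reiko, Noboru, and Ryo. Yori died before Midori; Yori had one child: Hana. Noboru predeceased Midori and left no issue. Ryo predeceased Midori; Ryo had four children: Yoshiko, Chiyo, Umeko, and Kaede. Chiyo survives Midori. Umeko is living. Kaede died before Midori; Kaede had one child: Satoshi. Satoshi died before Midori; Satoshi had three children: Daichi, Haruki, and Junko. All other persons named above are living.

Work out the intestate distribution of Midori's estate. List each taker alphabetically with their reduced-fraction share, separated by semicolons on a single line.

There is no surviving spouse, so the entire estate passes to Midori's descendants per capita at each generation.
At generation 1 (Yori, Reiko, Ryo) there are 3 shares of (1)/3 = 1/3 each.
Living: Reiko — each takes 1/3.
Deceased: Yori and Ryo. Their combined 2/3 is pooled and carried to generation 2.
At generation 2 (Hana, Yoshiko, Chiyo, Umeko, Kaede) there are 5 shares of (2/3)/5 = 2/15 each.
Living: Hana, Yoshiko, Chiyo, and Umeko — each takes 2/15.
Deceased: Kaede. That 2/15 share is carried to generation 3.
At generation 3 (Satoshi) there are 1 shares of (2/15)/1 = 2/15 each.
Deceased: Satoshi. That 2/15 share is carried to generation 4.
At generation 4 (Daichi, Haruki, Junko) there are 3 shares of (2/15)/3 = 2/45 each.
Living: Daichi, Haruki, and Junko — each takes 2/45.

Chiyo 2/15; Daichi 2/45; Hana 2/15; Haruki 2/45; Junko 2/45; Reiko 1/3; Umeko 2/15; Yoshiko 2/15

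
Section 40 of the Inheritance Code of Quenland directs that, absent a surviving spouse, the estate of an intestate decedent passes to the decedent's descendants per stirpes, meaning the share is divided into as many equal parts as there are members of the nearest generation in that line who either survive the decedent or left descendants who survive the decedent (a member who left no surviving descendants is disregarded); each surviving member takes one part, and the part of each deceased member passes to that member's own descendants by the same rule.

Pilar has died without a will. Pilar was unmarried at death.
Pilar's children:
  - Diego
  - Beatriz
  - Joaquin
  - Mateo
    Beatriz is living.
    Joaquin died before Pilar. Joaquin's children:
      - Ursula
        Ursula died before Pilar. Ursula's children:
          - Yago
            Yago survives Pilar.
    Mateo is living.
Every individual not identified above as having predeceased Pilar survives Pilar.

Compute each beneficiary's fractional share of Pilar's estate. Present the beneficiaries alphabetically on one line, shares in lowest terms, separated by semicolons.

There is no surviving spouse, so the entire estate passes to Pilar's descendants per stirpes.
The estate is divided into 4 equal shares of 1/4 among Diego, Beatriz, Joaquin, Mateo.
Diego is living and takes 1/4.
Beatriz is living and takes 1/4.
Joaquin predeceased; the 1/4 allotted to Joaquin's branch passes to Joaquin's issue by representation.
Ursula's line is the sole branch at this level, so the full 1/4 passes to Ursula's issue by representation.
Yago is the sole taker at this level and receives the full 1/4.
Mateo is living and takes 1/4.

Beatriz 1/4; Diego 1/4; Mateo 1/4; Yago 1/4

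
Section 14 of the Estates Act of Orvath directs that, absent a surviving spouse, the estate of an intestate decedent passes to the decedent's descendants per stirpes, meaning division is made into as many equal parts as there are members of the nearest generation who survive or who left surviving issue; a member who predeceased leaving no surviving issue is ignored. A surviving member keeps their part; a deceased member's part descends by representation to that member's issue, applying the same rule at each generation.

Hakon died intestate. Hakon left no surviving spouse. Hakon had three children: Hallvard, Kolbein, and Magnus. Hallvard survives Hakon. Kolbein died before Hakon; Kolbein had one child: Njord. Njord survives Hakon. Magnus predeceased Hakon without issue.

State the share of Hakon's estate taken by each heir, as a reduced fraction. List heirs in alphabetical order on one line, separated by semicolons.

There is no surviving spouse, so the entire estate passes to Hakon's descendants per stirpes.
Magnus left no surviving issue, so that branch lapses and is disregarded.
The estate is divided into 2 equal shares of 1/2 among Hallvard, Kolbein.
Hallvard is living and takes 1/2.
Kolbein predeceased; the 1/2 allotted to Kolbein's branch passes to Kolbein's issue by representation.
Njord is the sole taker at this level and receives the full 1/2.

Hallvard 1/2; Njord 1/2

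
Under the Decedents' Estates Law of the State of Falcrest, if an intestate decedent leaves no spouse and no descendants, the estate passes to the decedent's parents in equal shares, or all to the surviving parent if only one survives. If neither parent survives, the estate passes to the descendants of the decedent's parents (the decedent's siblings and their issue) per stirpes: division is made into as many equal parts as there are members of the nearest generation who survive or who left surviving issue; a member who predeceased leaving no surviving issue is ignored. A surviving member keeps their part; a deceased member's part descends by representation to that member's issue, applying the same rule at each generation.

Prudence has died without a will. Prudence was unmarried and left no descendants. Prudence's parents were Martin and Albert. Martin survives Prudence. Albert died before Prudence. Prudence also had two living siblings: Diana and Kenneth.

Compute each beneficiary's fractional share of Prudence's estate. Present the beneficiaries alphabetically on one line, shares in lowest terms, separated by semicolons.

Only one parent, Martin, survives, so Martin takes the entire estate. The siblings take nothing because a surviving parent has priority.

Martin 1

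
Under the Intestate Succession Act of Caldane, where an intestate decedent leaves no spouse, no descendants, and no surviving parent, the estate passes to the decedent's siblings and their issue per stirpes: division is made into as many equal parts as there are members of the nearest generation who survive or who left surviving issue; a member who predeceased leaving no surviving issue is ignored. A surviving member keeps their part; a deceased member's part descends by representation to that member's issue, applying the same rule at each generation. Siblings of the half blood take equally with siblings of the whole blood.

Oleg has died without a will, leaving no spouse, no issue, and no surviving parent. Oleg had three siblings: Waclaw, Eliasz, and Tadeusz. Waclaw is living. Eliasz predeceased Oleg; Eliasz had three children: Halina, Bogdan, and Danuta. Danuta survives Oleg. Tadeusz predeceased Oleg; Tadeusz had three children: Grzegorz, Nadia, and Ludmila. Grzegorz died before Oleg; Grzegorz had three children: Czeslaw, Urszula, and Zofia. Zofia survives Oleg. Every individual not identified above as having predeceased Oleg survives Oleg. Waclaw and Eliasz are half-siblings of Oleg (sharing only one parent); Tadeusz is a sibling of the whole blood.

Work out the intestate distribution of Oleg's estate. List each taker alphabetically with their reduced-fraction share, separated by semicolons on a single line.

No spouse, descendants, or parent survives, so the estate passes to Oleg's siblings per stirpes.
Half-blood and whole-blood siblings take equally under the stated rule.
The estate is divided into 3 equal shares of 1/3 among Waclaw, Eliasz, Tadeusz.
Waclaw is living and takes 1/3.
Eliasz predeceased; the 1/3 allotted to Eliasz's branch passes to Eliasz's issue by representation.
The 1/3 is divided into 3 equal shares of 1/9 among Halina, Bogdan, Danuta.
Halina is living and takes 1/9.
Bogdan is living and takes 1/9.
Danuta is living and takes 1/9.
Tadeusz predeceased; the 1/3 allotted to Tadeusz's branch passes to Tadeusz's issue by representation.
The 1/3 is divided into 3 equal shares of 1/9 among Grzegorz, Nadia, Ludmila.
Grzegorz predeceased; the 1/9 allotted to Grzegorz's branch passes to Grzegorz's issue by representation.
The 1/9 is divided into 3 equal shares of 1/27 among Czeslaw, Urszula, Zofia.
Czeslaw is living and takes 1/27.
Urszula is living and takes 1/27.
Zofia is living and takes 1/27.
Nadia is living and takes 1/9.
Ludmila is living and takes 1/9.

Bogdan 1/9; Czeslaw 1/27; Danuta 1/9; Halina 1/9; Ludmila 1/9; Nadia 1/9; Urszula 1/27; Waclaw 1/3; Zofia 1/27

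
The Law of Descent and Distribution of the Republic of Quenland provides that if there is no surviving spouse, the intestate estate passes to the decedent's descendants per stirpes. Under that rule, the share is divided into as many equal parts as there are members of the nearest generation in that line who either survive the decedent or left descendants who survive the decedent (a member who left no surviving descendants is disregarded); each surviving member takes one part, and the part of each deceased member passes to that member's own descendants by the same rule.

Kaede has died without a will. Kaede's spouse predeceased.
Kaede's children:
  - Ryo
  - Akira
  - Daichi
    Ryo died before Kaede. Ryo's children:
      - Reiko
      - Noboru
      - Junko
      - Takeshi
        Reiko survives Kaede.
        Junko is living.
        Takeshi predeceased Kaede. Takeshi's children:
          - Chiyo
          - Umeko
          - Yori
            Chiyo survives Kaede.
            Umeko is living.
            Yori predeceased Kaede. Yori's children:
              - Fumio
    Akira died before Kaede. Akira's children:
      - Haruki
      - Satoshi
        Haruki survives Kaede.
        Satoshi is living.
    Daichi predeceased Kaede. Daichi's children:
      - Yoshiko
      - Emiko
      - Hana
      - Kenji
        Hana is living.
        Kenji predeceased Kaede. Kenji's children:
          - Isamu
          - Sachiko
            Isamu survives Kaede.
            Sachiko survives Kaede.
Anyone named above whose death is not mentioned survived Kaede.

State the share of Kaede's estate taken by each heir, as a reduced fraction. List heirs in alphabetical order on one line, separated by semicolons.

Chiyo 1/36; Emiko 1/12; Fumio 1/36; Hana 1/12; Haruki 1/6; Isamu 1/24; Junko 1/12; Noboru 1/12; Reiko 1/12; Sachiko 1/24; Satoshi 1/6; Umeko 1/36; Yoshiko 1/12

There is no surviving spouse, so the entire estate passes to Kaede's descendants per stirpes.
The estate is divided into 3 equal shares of 1/3 among Ryo, Akira, Daichi.
Ryo predeceased; the 1/3 allotted to Ryo's branch passes to Ryo's issue by representation.
The 1/3 is divided into 4 equal shares of 1/12 among Reiko, Noboru, Junko, Takeshi.
Reiko is living and takes 1/12.
Noboru is living and takes 1/12.
Junko is living and takes 1/12.
Takeshi predeceased; the 1/12 allotted to Takeshi's branch passes to Takeshi's issue by representation.
The 1/12 is divided into 3 equal shares of 1/36 among Chiyo, Umeko, Yori.
Chiyo is living and takes 1/36.
Umeko is living and takes 1/36.
Yori predeceased; the 1/36 allotted to Yori's branch passes to Yori's issue by representation.
Fumio is the sole taker at this level and receives the full 1/36.
Akira predeceased; the 1/3 allotted to Akira's branch passes to Akira's issue by representation.
The 1/3 is divided into 2 equal shares of 1/6 among Haruki, Satoshi.
Haruki is living and takes 1/6.
Satoshi is living and takes 1/6.
Daichi predeceased; the 1/3 allotted to Daichi's branch passes to Daichi's issue by representation.
The 1/3 is divided into 4 equal shares of 1/12 among Yoshiko, Emiko, Hana, Kenji.
Yoshiko is living and takes 1/12.
Emiko is living and takes 1/12.
Hana is living and takes 1/12.
Kenji predeceased; the 1/12 allotted to Kenji's branch passes to Kenji's issue by representation.
The 1/12 is divided into 2 equal shares of 1/24 among Isamu, Sachiko.
Isamu is living and takes 1/24.
Sachiko is living and takes 1/24.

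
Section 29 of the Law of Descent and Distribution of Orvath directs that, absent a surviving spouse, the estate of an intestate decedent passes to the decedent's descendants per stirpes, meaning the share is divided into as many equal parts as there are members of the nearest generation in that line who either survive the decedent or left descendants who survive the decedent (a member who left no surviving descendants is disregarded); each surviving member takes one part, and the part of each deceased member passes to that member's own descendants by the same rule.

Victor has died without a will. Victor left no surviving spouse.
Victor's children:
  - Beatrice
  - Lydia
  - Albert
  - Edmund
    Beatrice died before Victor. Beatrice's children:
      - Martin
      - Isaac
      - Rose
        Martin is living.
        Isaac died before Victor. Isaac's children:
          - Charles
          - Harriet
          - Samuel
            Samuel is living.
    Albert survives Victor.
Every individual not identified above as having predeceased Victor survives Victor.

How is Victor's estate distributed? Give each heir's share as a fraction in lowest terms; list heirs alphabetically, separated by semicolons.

Albert 1/4; Charles 1/36; Edmund 1/4; Harriet 1/36; Lydia 1/4; Martin 1/12; Rose 1/12; Samuel 1/36

There is no surviving spouse, so the entire estate passes to Victor's descendants per stirpes.
The estate is divided into 4 equal shares of 1/4 among Beatrice, Lydia, Albert, Edmund.
Beatrice predeceased; the 1/4 allotted to Beatrice's branch passes to Beatrice's issue by representation.
The 1/4 is divided into 3 equal shares of 1/12 among Martin, Isaac, Rose.
Martin is living and takes 1/12.
Isaac predeceased; the 1/12 allotted to Isaac's branch passes to Isaac's issue by representation.
The 1/12 is divided into 3 equal shares of 1/36 among Charles, Harriet, Samuel.
Charles is living and takes 1/36.
Harriet is living and takes 1/36.
Samuel is living and takes 1/36.
Rose is living and takes 1/12.
Lydia is living and takes 1/4.
Albert is living and takes 1/4.
Edmund is living and takes 1/4.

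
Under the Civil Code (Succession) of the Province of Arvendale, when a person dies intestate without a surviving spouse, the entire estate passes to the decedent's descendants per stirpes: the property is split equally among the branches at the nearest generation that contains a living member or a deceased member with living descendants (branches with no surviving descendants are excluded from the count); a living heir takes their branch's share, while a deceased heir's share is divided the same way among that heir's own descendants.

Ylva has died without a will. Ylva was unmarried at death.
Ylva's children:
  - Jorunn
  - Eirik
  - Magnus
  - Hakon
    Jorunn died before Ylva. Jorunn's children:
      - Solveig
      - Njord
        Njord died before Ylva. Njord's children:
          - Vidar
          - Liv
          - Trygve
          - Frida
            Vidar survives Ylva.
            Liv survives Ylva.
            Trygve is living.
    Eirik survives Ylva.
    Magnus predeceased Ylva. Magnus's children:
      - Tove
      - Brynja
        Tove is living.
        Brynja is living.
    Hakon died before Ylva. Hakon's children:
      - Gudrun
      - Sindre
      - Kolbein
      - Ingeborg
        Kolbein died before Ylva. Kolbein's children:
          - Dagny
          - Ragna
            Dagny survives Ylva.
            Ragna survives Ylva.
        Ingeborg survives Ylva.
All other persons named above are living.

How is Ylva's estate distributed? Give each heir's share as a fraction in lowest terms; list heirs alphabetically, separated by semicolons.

There is no surviving spouse, so the entire estate passes to Ylva's descendants per stirpes.
The estate is divided into 4 equal shares of 1/4 among Jorunn, Eirik, Magnus, Hakon.
Jorunn predeceased; the 1/4 allotted to Jorunn's branch passes to Jorunn's issue by representation.
The 1/4 is divided into 2 equal shares of 1/8 among Solveig, Njord.
Solveig is living and takes 1/8.
Njord predeceased; the 1/8 allotted to Njord's branch passes to Njord's issue by representation.
The 1/8 is divided into 4 equal shares of 1/32 among Vidar, Liv, Trygve, Frida.
Vidar is living and takes 1/32.
Liv is living and takes 1/32.
Trygve is living and takes 1/32.
Frida is living and takes 1/32.
Eirik is living and takes 1/4.
Magnus predeceased; the 1/4 allotted to Magnus's branch passes to Magnus's issue by representation.
The 1/4 is divided into 2 equal shares of 1/8 among Tove, Brynja.
Tove is living and takes 1/8.
Brynja is living and takes 1/8.
Hakon predeceased; the 1/4 allotted to Hakon's branch passes to Hakon's issue by representation.
The 1/4 is divided into 4 equal shares of 1/16 among Gudrun, Sindre, Kolbein, Ingeborg.
Gudrun is living and takes 1/16.
Sindre is living and takes 1/16.
Kolbein predeceased; the 1/16 allotted to Kolbein's branch passes to Kolbein's issue by representation.
The 1/16 is divided into 2 equal shares of 1/32 among Dagny, Ragna.
Dagny is living and takes 1/32.
Ragna is living and takes 1/32.
Ingeborg is living and takes 1/16.

Brynja 1/8; Dagny 1/32; Eirik 1/4; Frida 1/32; Gudrun 1/16; Ingeborg 1/16; Liv 1/32; Ragna 1/32; Sindre 1/16; Solveig 1/8; Tove 1/8; Trygve 1/32; Vidar 1/32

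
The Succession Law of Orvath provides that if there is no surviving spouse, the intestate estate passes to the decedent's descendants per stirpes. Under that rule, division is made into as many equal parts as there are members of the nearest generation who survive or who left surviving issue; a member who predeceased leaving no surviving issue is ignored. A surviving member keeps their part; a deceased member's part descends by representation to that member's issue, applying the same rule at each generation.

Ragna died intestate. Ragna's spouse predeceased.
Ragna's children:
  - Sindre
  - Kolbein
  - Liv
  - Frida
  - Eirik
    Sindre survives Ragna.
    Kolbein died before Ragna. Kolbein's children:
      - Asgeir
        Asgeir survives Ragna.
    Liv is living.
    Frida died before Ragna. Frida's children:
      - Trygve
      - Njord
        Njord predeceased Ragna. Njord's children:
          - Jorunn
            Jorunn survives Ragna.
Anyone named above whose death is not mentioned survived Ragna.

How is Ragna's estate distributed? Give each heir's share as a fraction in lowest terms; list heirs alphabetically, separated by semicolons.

Asgeir 1/5; Eirik 1/5; Jorunn 1/10; Liv 1/5; Sindre 1/5; Trygve 1/10

There is no surviving spouse, so the entire estate passes to Ragna's descendants per stirpes.
The estate is divided into 5 equal shares of 1/5 among Sindre, Kolbein, Liv, Frida, Eirik.
Sindre is living and takes 1/5.
Kolbein predeceased; the 1/5 allotted to Kolbein's branch passes to Kolbein's issue by representation.
Asgeir is the sole taker at this level and receives the full 1/5.
Liv is living and takes 1/5.
Frida predeceased; the 1/5 allotted to Frida's branch passes to Frida's issue by representation.
The 1/5 is divided into 2 equal shares of 1/10 among Trygve, Njord.
Trygve is living and takes 1/10.
Njord predeceased; the 1/10 allotted to Njord's branch passes to Njord's issue by representation.
Jorunn is the sole taker at this level and receives the full 1/10.
Eirik is living and takes 1/5.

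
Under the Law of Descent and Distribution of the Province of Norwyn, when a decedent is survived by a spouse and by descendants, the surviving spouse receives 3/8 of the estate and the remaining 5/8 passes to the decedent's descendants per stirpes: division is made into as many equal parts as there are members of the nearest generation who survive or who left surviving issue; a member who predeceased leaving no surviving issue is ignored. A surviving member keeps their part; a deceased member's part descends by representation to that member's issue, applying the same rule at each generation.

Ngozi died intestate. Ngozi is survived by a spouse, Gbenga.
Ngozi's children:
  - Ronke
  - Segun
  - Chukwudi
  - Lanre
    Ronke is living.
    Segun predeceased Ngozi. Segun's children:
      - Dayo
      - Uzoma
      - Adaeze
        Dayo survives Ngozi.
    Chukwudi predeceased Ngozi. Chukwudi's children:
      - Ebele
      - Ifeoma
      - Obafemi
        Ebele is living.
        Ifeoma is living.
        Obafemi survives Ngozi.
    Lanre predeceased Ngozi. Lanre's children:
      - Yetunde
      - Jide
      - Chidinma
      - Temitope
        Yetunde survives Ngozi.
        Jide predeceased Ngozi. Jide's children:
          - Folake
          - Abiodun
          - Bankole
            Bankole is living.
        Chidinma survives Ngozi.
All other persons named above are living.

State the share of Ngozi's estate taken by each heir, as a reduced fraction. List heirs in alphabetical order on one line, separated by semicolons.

Abiodun 5/384; Adaeze 5/96; Bankole 5/384; Chidinma 5/128; Dayo 5/96; Ebele 5/96; Folake 5/384; Gbenga 3/8; Ifeoma 5/96; Obafemi 5/96; Ronke 5/32; Temitope 5/128; Uzoma 5/96; Yetunde 5/128

Gbenga, as surviving spouse, takes 3/8.
The remaining 5/8 passes to Ngozi's descendants per stirpes.
The 5/8 is divided into 4 equal shares of 5/32 among Ronke, Segun, Chukwudi, Lanre.
Ronke is living and takes 5/32.
Segun predeceased; the 5/32 allotted to Segun's branch passes to Segun's issue by representation.
The 5/32 is divided into 3 equal shares of 5/96 among Dayo, Uzoma, Adaeze.
Dayo is living and takes 5/96.
Uzoma is living and takes 5/96.
Adaeze is living and takes 5/96.
Chukwudi predeceased; the 5/32 allotted to Chukwudi's branch passes to Chukwudi's issue by representation.
The 5/32 is divided into 3 equal shares of 5/96 among Ebele, Ifeoma, Obafemi.
Ebele is living and takes 5/96.
Ifeoma is living and takes 5/96.
Obafemi is living and takes 5/96.
Lanre predeceased; the 5/32 allotted to Lanre's branch passes to Lanre's issue by representation.
The 5/32 is divided into 4 equal shares of 5/128 among Yetunde, Jide, Chidinma, Temitope.
Yetunde is living and takes 5/128.
Jide predeceased; the 5/128 allotted to Jide's branch passes to Jide's issue by representation.
The 5/128 is divided into 3 equal shares of 5/384 among Folake, Abiodun, Bankole.
Folake is living and takes 5/384.
Abiodun is living and takes 5/384.
Bankole is living and takes 5/384.
Chidinma is living and takes 5/128.
Temitope is living and takes 5/128.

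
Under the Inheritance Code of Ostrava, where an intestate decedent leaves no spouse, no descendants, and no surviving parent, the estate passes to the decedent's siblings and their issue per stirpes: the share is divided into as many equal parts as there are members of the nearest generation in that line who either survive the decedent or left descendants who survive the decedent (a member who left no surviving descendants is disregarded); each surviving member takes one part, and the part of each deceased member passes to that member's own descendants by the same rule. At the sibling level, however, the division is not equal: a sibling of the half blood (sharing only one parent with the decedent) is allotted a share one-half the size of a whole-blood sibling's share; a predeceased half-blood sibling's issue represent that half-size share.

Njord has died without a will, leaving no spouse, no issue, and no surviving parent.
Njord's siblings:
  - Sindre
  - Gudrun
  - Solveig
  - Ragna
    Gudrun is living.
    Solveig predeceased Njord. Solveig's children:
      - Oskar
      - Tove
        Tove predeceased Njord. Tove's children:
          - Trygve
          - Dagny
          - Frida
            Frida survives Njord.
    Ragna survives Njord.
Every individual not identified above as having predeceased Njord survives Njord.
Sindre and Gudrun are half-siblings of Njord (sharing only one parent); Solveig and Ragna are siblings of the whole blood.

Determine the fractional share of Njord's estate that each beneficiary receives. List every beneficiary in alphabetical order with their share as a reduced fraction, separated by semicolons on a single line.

No spouse, descendants, or parent survives, so the estate passes to Njord's siblings per stirpes.
Half-blood siblings count for one-half the weight of whole-blood siblings at the initial division.
Dividing 1 in proportion to weights (total weight 3): Sindre (weight 1/2) → 1/6; Gudrun (weight 1/2) → 1/6; Solveig (weight 1) → 1/3; Ragna (weight 1) → 1/3.
Sindre is living and takes 1/6.
Gudrun is living and takes 1/6.
Solveig predeceased; the 1/3 allotted to Solveig's branch passes to Solveig's issue by representation.
The 1/3 is divided into 2 equal shares of 1/6 among Oskar, Tove.
Oskar is living and takes 1/6.
Tove predeceased; the 1/6 allotted to Tove's branch passes to Tove's issue by representation.
The 1/6 is divided into 3 equal shares of 1/18 among Trygve, Dagny, Frida.
Trygve is living and takes 1/18.
Dagny is living and takes 1/18.
Frida is living and takes 1/18.
Ragna is living and takes 1/3.

Dagny 1/18; Frida 1/18; Gudrun 1/6; Oskar 1/6; Ragna 1/3; Sindre 1/6; Trygve 1/18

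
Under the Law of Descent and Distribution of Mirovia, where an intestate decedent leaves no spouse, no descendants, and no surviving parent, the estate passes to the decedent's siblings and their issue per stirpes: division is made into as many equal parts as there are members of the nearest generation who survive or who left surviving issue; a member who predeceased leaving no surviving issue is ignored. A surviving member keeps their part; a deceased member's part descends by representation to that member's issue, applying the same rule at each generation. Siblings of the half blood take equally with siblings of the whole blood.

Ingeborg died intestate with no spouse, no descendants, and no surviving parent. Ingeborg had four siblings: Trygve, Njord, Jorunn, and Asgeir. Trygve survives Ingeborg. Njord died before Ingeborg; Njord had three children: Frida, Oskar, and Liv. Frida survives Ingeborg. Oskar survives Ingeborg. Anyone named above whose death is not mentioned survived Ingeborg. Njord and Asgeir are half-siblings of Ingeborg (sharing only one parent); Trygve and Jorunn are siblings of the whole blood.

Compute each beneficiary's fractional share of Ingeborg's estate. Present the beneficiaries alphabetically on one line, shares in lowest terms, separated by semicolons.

Asgeir 1/4; Frida 1/12; Jorunn 1/4; Liv 1/12; Oskar 1/12; Trygve 1/4

No spouse, descendants, or parent survives, so the estate passes to Ingeborg's siblings per stirpes.
Half-blood and whole-blood siblings take equally under the stated rule.
The estate is divided into 4 equal shares of 1/4 among Trygve, Njord, Jorunn, Asgeir.
Trygve is living and takes 1/4.
Njord predeceased; the 1/4 allotted to Njord's branch passes to Njord's issue by representation.
The 1/4 is divided into 3 equal shares of 1/12 among Frida, Oskar, Liv.
Frida is living and takes 1/12.
Oskar is living and takes 1/12.
Liv is living and takes 1/12.
Jorunn is living and takes 1/4.
Asgeir is living and takes 1/4.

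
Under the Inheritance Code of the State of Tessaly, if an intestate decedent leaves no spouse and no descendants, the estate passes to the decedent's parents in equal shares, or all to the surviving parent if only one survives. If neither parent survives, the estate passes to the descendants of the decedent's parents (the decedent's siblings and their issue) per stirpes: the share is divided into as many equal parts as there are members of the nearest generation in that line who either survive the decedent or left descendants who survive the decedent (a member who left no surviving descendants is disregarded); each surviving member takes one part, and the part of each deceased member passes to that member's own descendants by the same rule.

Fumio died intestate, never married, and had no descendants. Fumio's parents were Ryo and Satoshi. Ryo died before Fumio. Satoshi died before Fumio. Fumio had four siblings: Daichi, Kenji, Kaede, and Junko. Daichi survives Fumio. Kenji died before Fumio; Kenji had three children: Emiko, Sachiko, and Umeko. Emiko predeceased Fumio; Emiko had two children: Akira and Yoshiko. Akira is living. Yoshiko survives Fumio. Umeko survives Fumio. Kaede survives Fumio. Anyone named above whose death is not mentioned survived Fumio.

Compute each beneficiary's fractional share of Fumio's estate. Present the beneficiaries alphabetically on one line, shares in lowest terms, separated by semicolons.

Akira 1/24; Daichi 1/4; Junko 1/4; Kaede 1/4; Sachiko 1/12; Umeko 1/12; Yoshiko 1/24

Neither parent survives and there are no descendants, so the estate passes to Fumio's siblings and their issue per stirpes.
The estate is divided into 4 equal shares of 1/4 among Daichi, Kenji, Kaede, Junko.
Daichi is living and takes 1/4.
Kenji predeceased; the 1/4 allotted to Kenji's branch passes to Kenji's issue by representation.
The 1/4 is divided into 3 equal shares of 1/12 among Emiko, Sachiko, Umeko.
Emiko predeceased; the 1/12 allotted to Emiko's branch passes to Emiko's issue by representation.
The 1/12 is divided into 2 equal shares of 1/24 among Akira, Yoshiko.
Akira is living and takes 1/24.
Yoshiko is living and takes 1/24.
Sachiko is living and takes 1/12.
Umeko is living and takes 1/12.
Kaede is living and takes 1/4.
Junko is living and takes 1/4.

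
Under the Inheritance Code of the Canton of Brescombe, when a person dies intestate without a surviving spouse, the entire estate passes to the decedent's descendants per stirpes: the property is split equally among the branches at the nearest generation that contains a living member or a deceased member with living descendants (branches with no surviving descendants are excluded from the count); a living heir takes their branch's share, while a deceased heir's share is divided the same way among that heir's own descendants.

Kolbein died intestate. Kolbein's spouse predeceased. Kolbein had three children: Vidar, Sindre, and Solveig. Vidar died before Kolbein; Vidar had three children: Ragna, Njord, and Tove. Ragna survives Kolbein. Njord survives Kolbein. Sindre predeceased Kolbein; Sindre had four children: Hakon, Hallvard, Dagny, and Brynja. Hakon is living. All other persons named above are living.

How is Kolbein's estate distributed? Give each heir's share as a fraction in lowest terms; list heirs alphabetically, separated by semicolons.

There is no surviving spouse, so the entire estate passes to Kolbein's descendants per stirpes.
The estate is divided into 3 equal shares of 1/3 among Vidar, Sindre, Solveig.
Vidar predeceased; the 1/3 allotted to Vidar's branch passes to Vidar's issue by representation.
The 1/3 is divided into 3 equal shares of 1/9 among Ragna, Njord, Tove.
Ragna is living and takes 1/9.
Njord is living and takes 1/9.
Tove is living and takes 1/9.
Sindre predeceased; the 1/3 allotted to Sindre's branch passes to Sindre's issue by representation.
The 1/3 is divided into 4 equal shares of 1/12 among Hakon, Hallvard, Dagny, Brynja.
Hakon is living and takes 1/12.
Hallvard is living and takes 1/12.
Dagny is living and takes 1/12.
Brynja is living and takes 1/12.
Solveig is living and takes 1/3.

Brynja 1/12; Dagny 1/12; Hakon 1/12; Hallvard 1/12; Njord 1/9; Ragna 1/9; Solveig 1/3; Tove 1/9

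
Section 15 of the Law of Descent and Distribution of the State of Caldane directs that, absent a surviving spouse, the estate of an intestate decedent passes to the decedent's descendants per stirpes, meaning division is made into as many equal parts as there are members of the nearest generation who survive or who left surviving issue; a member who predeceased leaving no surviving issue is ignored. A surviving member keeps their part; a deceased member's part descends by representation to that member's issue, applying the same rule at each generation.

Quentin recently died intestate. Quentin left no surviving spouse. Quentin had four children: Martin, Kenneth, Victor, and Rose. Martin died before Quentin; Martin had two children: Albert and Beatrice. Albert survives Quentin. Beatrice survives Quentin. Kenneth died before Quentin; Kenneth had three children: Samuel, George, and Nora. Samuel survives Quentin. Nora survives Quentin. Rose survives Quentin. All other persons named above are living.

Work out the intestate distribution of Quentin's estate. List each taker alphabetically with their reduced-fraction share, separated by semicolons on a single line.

Albert 1/8; Beatrice 1/8; George 1/12; Nora 1/12; Rose 1/4; Samuel 1/12; Victor 1/4

There is no surviving spouse, so the entire estate passes to Quentin's descendants per stirpes.
The estate is divided into 4 equal shares of 1/4 among Martin, Kenneth, Victor, Rose.
Martin predeceased; the 1/4 allotted to Martin's branch passes to Martin's issue by representation.
The 1/4 is divided into 2 equal shares of 1/8 among Albert, Beatrice.
Albert is living and takes 1/8.
Beatrice is living and takes 1/8.
Kenneth predeceased; the 1/4 allotted to Kenneth's branch passes to Kenneth's issue by representation.
The 1/4 is divided into 3 equal shares of 1/12 among Samuel, George, Nora.
Samuel is living and takes 1/12.
George is living and takes 1/12.
Nora is living and takes 1/12.
Victor is living and takes 1/4.
Rose is living and takes 1/4.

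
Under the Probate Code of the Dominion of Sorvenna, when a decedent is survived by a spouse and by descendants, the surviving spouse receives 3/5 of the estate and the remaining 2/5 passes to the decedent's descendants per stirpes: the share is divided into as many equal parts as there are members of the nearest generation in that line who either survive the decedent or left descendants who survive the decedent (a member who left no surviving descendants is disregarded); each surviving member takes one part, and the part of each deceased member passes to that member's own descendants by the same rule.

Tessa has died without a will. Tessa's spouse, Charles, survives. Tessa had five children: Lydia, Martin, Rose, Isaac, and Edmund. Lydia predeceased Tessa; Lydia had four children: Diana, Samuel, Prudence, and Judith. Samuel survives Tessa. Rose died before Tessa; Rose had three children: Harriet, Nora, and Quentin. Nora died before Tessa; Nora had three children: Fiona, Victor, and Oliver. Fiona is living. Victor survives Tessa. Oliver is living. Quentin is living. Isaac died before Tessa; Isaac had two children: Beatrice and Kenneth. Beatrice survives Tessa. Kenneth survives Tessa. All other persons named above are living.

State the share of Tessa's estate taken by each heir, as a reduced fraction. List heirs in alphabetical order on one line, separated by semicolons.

Charles, as surviving spouse, takes 3/5.
The remaining 2/5 passes to Tessa's descendants per stirpes.
The 2/5 is divided into 5 equal shares of 2/25 among Lydia, Martin, Rose, Isaac, Edmund.
Lydia predeceased; the 2/25 allotted to Lydia's branch passes to Lydia's issue by representation.
The 2/25 is divided into 4 equal shares of 1/50 among Diana, Samuel, Prudence, Judith.
Diana is living and takes 1/50.
Samuel is living and takes 1/50.
Prudence is living and takes 1/50.
Judith is living and takes 1/50.
Martin is living and takes 2/25.
Rose predeceased; the 2/25 allotted to Rose's branch passes to Rose's issue by representation.
The 2/25 is divided into 3 equal shares of 2/75 among Harriet, Nora, Quentin.
Harriet is living and takes 2/75.
Nora predeceased; the 2/75 allotted to Nora's branch passes to Nora's issue by representation.
The 2/75 is divided into 3 equal shares of 2/225 among Fiona, Victor, Oliver.
Fiona is living and takes 2/225.
Victor is living and takes 2/225.
Oliver is living and takes 2/225.
Quentin is living and takes 2/75.
Isaac predeceased; the 2/25 allotted to Isaac's branch passes to Isaac's issue by representation.
The 2/25 is divided into 2 equal shares of 1/25 among Beatrice, Kenneth.
Beatrice is living and takes 1/25.
Kenneth is living and takes 1/25.
Edmund is living and takes 2/25.

Beatrice 1/25; Charles 3/5; Diana 1/50; Edmund 2/25; Fiona 2/225; Harriet 2/75; Judith 1/50; Kenneth 1/25; Martin 2/25; Oliver 2/225; Prudence 1/50; Quentin 2/75; Samuel 1/50; Victor 2/225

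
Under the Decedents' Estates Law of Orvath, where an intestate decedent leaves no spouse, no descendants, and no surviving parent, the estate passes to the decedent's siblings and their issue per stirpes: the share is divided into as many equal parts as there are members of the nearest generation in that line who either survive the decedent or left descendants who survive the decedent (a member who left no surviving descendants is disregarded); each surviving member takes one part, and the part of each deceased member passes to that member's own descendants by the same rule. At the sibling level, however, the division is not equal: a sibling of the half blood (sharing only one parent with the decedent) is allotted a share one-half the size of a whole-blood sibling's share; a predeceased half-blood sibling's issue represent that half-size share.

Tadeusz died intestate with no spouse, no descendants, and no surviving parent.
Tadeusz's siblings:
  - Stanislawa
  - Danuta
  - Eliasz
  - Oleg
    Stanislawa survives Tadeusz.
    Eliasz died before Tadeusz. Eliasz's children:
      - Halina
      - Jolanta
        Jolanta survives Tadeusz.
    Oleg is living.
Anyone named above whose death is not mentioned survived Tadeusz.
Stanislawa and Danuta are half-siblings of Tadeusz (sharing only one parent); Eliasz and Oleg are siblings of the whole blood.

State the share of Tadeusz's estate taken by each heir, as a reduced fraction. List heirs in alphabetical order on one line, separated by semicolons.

Danuta 1/6; Halina 1/6; Jolanta 1/6; Oleg 1/3; Stanislawa 1/6

No spouse, descendants, or parent survives, so the estate passes to Tadeusz's siblings per stirpes.
Half-blood siblings count for one-half the weight of whole-blood siblings at the initial division.
Dividing 1 in proportion to weights (total weight 3): Stanislawa (weight 1/2) → 1/6; Danuta (weight 1/2) → 1/6; Eliasz (weight 1) → 1/3; Oleg (weight 1) → 1/3.
Stanislawa is living and takes 1/6.
Danuta is living and takes 1/6.
Eliasz predeceased; the 1/3 allotted to Eliasz's branch passes to Eliasz's issue by representation.
The 1/3 is divided into 2 equal shares of 1/6 among Halina, Jolanta.
Halina is living and takes 1/6.
Jolanta is living and takes 1/6.
Oleg is living and takes 1/3.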